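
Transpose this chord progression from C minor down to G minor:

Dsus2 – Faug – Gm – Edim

Asus2 Caug Dm Bdim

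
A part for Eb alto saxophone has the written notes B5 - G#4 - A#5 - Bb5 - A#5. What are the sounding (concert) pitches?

Written C4 on the Eb alto saxophone sounds as Eb3, a major sixth lower; apply that shift to every note.
B5 to D5
G#4 to B3
A#5 to C#5
Bb5 to Db5
A#5 to C#5

D5 B3 C#5 Db5 C#5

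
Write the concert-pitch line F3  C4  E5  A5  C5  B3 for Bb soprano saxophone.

Written C4 sounds as Bb3 on the Bb soprano saxophone, so concert pitches are written a major second up.
F3 to G3
C4 to D4
E5 to F#5
A5 to B5
C5 to D5
B3 to C#4

G3 D4 F#5 B5 D5 C#4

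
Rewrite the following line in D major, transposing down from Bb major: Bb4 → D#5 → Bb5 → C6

D4 F##4 D5 E5

From Bb down to D is a minor sixth; apply that to each pitch.
Bb4 to D4
D#5 to F##4
Bb5 to D5
C6 to E5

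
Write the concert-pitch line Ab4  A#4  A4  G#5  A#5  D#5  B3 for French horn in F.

Written C4 sounds as F3 on the French horn in F, so concert pitches are written a perfect fifth up.
Ab4 -> Eb5
A#4 -> E#5
A4 -> E5
G#5 -> D#6
A#5 -> E#6
D#5 -> A#5
B3 -> F#4

Eb5 E#5 E5 D#6 E#6 A#5 F#4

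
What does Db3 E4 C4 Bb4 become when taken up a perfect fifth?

Db3 becomes Ab3
E4 becomes B4
C4 becomes G4
Bb4 becomes F5

Ab3 B4 G4 F5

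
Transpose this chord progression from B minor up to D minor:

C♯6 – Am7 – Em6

E6 Cm7 Gm6

B minor up to D minor is a minor third; each chord root moves by that interval while the quality stays the same.
C♯6: root C♯ up a minor third → E, giving E6.
Am7: root A up a minor third → C, giving Cm7.
Em6: root E up a minor third → G, giving Gm6.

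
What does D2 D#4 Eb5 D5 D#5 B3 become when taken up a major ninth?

D2 becomes E3
D#4 becomes E#5
Eb5 becomes F6
D5 becomes E6
D#5 becomes E#6
B3 becomes C#5

E3 E#5 F6 E6 E#6 C#5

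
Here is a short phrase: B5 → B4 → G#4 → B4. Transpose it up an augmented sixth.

B5 to G##6
B4 to G##5
G#4 to E##5
B4 to G##5

G##6 G##5 E##5 G##5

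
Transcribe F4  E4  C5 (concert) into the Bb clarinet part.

G4 F#4 D5

The Bb clarinet sounds a major second below written, so the written part must be a major second above concert — transpose each note up.
F4 gives G4
E4 gives F#4
C5 gives D5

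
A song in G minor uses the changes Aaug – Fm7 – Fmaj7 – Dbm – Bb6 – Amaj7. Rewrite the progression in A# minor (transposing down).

G minor down to A# minor is a diminished seventh; each chord root moves by that interval while the quality stays the same.
Aaug: root A down a diminished seventh → B#, giving B#aug.
Fm7: root F down a diminished seventh → G#, giving G#m7.
Fmaj7: root F down a diminished seventh → G#, giving G#maj7.
Dbm: root Db down a diminished seventh → E, giving Em.
Bb6: root Bb down a diminished seventh → C#, giving C#6.
Amaj7: root A down a diminished seventh → B#, giving B#maj7.

B#aug G#m7 G#maj7 Em C#6 B#maj7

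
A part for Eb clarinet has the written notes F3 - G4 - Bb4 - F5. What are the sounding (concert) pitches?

Ab3 Bb4 Db5 Ab5

Written C4 on the Eb clarinet sounds as Eb4, a minor third higher; apply that shift to every note.
F3 → Ab3
G4 → Bb4
Bb4 → Db5
F5 → Ab5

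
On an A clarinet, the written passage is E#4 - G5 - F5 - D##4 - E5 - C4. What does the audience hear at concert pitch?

C##4 E5 D5 B##3 C#5 A3

Written C4 on the A clarinet sounds as A3, a minor third lower; apply that shift to every note.
E#4 -> C##4
G5 -> E5
F5 -> D5
D##4 -> B##3
E5 -> C#5
C4 -> A3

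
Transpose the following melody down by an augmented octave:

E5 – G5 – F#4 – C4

Eb4 Gb4 F3 Cb3

E5 -> Eb4
G5 -> Gb4
F#4 -> F3
C4 -> Cb3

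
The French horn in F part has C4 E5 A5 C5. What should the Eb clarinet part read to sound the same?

D3 F#4 B4 D4

First find concert pitch: the French horn in F sounds a perfect fifth below written, so C4 E5 A5 C5 sounds F3 A4 D5 F4.
Then write for Eb clarinet: it sounds a minor third above written, so the part must be a minor third below concert.
F3 → D3
A4 → F#4
D5 → B4
F4 → D4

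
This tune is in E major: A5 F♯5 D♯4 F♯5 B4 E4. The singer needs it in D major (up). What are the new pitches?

G6 E6 C#5 E6 A5 D5

E major to D major up is a minor seventh, so every note moves up by that interval.
A5 → G6
F#5 → E6
D#4 → C#5
F#5 → E6
B4 → A5
E4 → D5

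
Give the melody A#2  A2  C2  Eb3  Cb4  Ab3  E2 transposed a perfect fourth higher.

A#2 becomes D#3
A2 becomes D3
C2 becomes F2
Eb3 becomes Ab3
Cb4 becomes Fb4
Ab3 becomes Db4
E2 becomes A2

D#3 D3 F2 Ab3 Fb4 Db4 A2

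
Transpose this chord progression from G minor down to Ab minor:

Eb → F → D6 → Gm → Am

Fb Gb Eb6 Abm Bbm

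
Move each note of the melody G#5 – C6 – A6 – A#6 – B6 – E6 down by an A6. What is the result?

Bb4 Ebb5 Cb6 C6 Db6 Gb5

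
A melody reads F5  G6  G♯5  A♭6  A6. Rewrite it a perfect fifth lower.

Bb4 C6 C#5 Db6 D6

F5 becomes Bb4
G6 becomes C6
G#5 becomes C#5
Ab6 becomes Db6
A6 becomes D6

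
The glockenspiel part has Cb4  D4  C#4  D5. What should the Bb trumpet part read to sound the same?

Db6 E6 D#6 E7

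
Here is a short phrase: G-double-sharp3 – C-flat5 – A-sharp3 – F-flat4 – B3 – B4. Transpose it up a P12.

D##5 Gb6 E#5 Cb6 F#5 F#6

A perfect twelfth up from G##3 gives D##5.
Cb5 up a perfect twelfth is Gb6.
A perfect twelfth up from A#3 gives E#5.
Fb4: a twelfth up reaches C, and 19 semitones makes it Cb6.
B3 up a perfect twelfth is F#5.
B4 up a perfect twelfth is F#6.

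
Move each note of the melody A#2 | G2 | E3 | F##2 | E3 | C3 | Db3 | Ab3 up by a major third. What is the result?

A#2 -> C##3
G2 -> B2
E3 -> G#3
F##2 -> A##2
E3 -> G#3
C3 -> E3
Db3 -> F3
Ab3 -> C4

C##3 B2 G#3 A##2 G#3 E3 F3 C4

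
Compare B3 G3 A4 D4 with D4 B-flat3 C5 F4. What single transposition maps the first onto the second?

Take the first pair: B3 → D4. B to D spans 3 letter names, so the interval is some kind of third.
B3 to D4 is 3 semitones, which makes it a minor third; the second version is higher, so the direction is up.
Checking another pair — D4 → F4 — gives the same interval.

up a minor third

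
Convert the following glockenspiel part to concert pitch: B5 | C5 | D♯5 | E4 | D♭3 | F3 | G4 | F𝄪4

B7 C7 D#7 E6 Db5 F5 G6 F##6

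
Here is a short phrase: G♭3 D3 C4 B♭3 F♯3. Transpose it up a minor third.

Gb3 → Bbb3
D3 → F3
C4 → Eb4
Bb3 → Db4
F#3 → A3

Bbb3 F3 Eb4 Db4 A3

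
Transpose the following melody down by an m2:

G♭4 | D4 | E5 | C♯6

Gb4 to F4
D4 to C#4
E5 to D#5
C#6 to B#5

F4 C#4 D#5 B#5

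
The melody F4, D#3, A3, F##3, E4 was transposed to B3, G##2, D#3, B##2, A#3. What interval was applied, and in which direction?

down a diminished fifth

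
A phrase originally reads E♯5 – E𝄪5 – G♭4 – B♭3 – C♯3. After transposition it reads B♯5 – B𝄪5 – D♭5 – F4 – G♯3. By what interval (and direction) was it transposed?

From E#5 to B#5 is 5 letter names — a fifth of some quality.
E#5 to B#5 is 7 semitones, which makes it a perfect fifth; the second version is higher, so the direction is up.
Checking another pair — C#3 → G#3 — gives the same interval.

up a perfect fifth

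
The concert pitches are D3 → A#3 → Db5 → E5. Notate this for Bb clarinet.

E3 B#3 Eb5 F#5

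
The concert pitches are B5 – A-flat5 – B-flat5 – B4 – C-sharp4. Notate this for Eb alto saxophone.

The Eb alto saxophone sounds a major sixth below written, so the written part must be a major sixth above concert — transpose each note up.
B5 gives G#6
Ab5 gives F6
Bb5 gives G6
B4 gives G#5
C#4 gives A#4

G#6 F6 G6 G#5 A#4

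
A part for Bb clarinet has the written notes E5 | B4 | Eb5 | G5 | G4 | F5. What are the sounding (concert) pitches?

Written C4 on the Bb clarinet sounds as Bb3, a major second lower; apply that shift to every note.
E5 gives D5
B4 gives A4
Eb5 gives Db5
G5 gives F5
G4 gives F4
F5 gives Eb5

D5 A4 Db5 F5 F4 Eb5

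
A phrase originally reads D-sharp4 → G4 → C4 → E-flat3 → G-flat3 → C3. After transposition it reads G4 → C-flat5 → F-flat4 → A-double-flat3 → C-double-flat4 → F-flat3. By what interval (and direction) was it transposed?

Take the first pair: D#4 → G4. D to G spans 4 letter names, so the interval is some kind of fourth.
D#4 to G4 is 4 semitones, which makes it a diminished fourth; the second version is higher, so the direction is up.
Checking another pair — C3 → Fb3 — gives the same interval.

up a diminished fourth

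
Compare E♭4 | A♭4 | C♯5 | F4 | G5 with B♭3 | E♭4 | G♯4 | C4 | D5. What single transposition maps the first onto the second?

Take the first pair: Eb4 → Bb3. E to B spans 4 letter names, so the interval is some kind of fourth.
Bb3 to Eb4 is 5 semitones, which makes it a perfect fourth; the second version is lower, so the direction is down.
Checking another pair — G5 → D5 — gives the same interval.

down a perfect fourth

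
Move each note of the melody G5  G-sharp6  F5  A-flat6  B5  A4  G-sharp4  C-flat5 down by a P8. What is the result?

G5 to G4
G#6 to G#5
F5 to F4
Ab6 to Ab5
B5 to B4
A4 to A3
G#4 to G#3
Cb5 to Cb4

G4 G#5 F4 Ab5 B4 A3 G#3 Cb4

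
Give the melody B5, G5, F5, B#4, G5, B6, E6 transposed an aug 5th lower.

Eb5 Cb5 Bbb4 E4 Cb5 Eb6 Ab5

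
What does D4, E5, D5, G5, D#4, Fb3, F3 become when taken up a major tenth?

D4 up a major tenth is F#5.
E5 up a major tenth is G#6.
A major tenth up from D5 gives F#6.
G5: a tenth up reaches B, and 16 semitones makes it B6.
D#4 up a major tenth is F##5.
A major tenth up from Fb3 gives Ab4.
A major tenth up from F3 gives A4.

F#5 G#6 F#6 B6 F##5 Ab4 A4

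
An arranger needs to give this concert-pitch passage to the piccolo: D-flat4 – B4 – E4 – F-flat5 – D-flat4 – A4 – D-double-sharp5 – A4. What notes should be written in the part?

Db3 B3 E3 Fb4 Db3 A3 D##4 A3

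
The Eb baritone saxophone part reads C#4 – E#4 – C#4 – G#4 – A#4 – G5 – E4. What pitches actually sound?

E2 G#2 E2 B2 C#3 Bb3 G2

Written C4 on the Eb baritone saxophone sounds as Eb2, a major thirteenth lower; apply that shift to every note.
C#4 to E2
E#4 to G#2
C#4 to E2
G#4 to B2
A#4 to C#3
G5 to Bb3
E4 to G2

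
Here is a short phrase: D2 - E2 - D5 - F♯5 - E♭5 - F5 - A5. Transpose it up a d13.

D2 gives Bbb3
E2 gives Cb4
D5 gives Bbb6
F#5 gives Db7
Eb5 gives Cbb7
F5 gives Dbb7
A5 gives Fb7

Bbb3 Cb4 Bbb6 Db7 Cbb7 Dbb7 Fb7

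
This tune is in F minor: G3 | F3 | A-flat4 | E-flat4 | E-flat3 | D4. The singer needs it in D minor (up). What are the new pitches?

F minor to D minor up is a major sixth, so every note moves up by that interval.
G3 gives E4
F3 gives D4
Ab4 gives F5
Eb4 gives C5
Eb3 gives C4
D4 gives B4

E4 D4 F5 C5 C4 B4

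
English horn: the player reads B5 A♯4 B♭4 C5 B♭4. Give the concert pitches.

E5 D#4 Eb4 F4 Eb4

Written C4 on the English horn sounds as F3, a perfect fifth lower; apply that shift to every note.
B5 → E5
A#4 → D#4
Bb4 → Eb4
C5 → F4
Bb4 → Eb4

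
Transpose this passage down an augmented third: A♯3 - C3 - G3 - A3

F3 Abb2 Ebb3 Fb3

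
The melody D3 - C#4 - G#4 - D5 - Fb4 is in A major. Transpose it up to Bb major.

Eb3 D4 A4 Eb5 Gbb4

A major to Bb major up is a minor second, so every note moves up by that interval.
D3 -> Eb3
C#4 -> D4
G#4 -> A4
D5 -> Eb5
Fb4 -> Gbb4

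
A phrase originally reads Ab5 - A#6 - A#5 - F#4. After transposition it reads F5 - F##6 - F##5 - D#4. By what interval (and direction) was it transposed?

down a minor third

Take the first pair: Ab5 → F5. A to F spans 3 letter names, so the interval is some kind of third.
F5 to Ab5 is 3 semitones, which makes it a minor third; the second version is lower, so the direction is down.
Checking another pair — F#4 → D#4 — gives the same interval.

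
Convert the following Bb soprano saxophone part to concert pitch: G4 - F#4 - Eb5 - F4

Written C4 on the Bb soprano saxophone sounds as Bb3, a major second lower; apply that shift to every note.
G4 → F4
F#4 → E4
Eb5 → Db5
F4 → Eb4

F4 E4 Db5 Eb4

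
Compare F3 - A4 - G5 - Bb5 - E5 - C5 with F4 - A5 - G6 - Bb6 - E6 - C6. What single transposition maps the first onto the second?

Take the first pair: F3 → F4. F to F spans 8 letter names, so the interval is some kind of octave.
F3 to F4 is 12 semitones, which makes it a perfect octave; the second version is higher, so the direction is up.
Checking another pair — C5 → C6 — gives the same interval.

up a perfect octave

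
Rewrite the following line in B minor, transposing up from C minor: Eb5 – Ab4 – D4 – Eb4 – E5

D6 G5 C#5 D5 D#6

C minor to B minor up is a major seventh, so every note moves up by that interval.
Eb5 -> D6
Ab4 -> G5
D4 -> C#5
Eb4 -> D5
E5 -> D#6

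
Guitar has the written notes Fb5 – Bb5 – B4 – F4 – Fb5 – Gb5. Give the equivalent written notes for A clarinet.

Abb4 Db5 D4 Ab3 Abb4 Bbb4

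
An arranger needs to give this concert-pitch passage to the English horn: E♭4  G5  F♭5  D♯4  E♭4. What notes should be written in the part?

Written C4 sounds as F3 on the English horn, so concert pitches are written a perfect fifth up.
Eb4 → Bb4
G5 → D6
Fb5 → Cb6
D#4 → A#4
Eb4 → Bb4

Bb4 D6 Cb6 A#4 Bb4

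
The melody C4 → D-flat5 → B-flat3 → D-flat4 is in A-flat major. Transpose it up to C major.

E4 F5 D4 F4

From A-flat up to C is a major third; apply that to each pitch.
C4 to E4
Db5 to F5
Bb3 to D4
Db4 to F4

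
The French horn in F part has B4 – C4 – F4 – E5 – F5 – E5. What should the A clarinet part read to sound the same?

G4 Ab3 Db4 C5 Db5 C5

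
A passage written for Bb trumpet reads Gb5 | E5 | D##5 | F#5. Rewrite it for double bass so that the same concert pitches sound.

First find concert pitch: the Bb trumpet sounds a major second below written, so Gb5 E5 D##5 F#5 sounds Fb5 D5 C##5 E5.
Then write for double bass: it sounds a perfect octave below written, so the part must be a perfect octave above concert.
Fb5 → Fb6
D5 → D6
C##5 → C##6
E5 → E6

Fb6 D6 C##6 E6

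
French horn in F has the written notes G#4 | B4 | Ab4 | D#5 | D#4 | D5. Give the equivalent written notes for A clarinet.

E4 G4 Fb4 B4 B3 Bb4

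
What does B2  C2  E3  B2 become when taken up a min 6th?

B2 -> G3
C2 -> Ab2
E3 -> C4
B2 -> G3

G3 Ab2 C4 G3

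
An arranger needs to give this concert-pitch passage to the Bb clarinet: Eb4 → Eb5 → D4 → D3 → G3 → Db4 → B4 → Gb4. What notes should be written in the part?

F4 F5 E4 E3 A3 Eb4 C#5 Ab4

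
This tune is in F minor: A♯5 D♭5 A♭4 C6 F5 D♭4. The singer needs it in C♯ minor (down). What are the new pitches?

E##5 A4 E4 G#5 C#5 A3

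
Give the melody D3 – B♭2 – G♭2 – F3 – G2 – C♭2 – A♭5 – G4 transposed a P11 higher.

G4 Eb4 Cb4 Bb4 C4 Fb3 Db7 C6

A perfect eleventh up from D3 gives G4.
Bb2: an eleventh up reaches E, and 17 semitones makes it Eb4.
Gb2 up a perfect eleventh is Cb4.
F3: an eleventh up reaches B, and 17 semitones makes it Bb4.
G2: an eleventh up reaches C, and 17 semitones makes it C4.
A perfect eleventh up from Cb2 gives Fb3.
A perfect eleventh up from Ab5 gives Db7.
A perfect eleventh up from G4 gives C6.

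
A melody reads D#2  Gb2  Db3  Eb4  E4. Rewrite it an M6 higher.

B#2 Eb3 Bb3 C5 C#5

D#2 → B#2
Gb2 → Eb3
Db3 → Bb3
Eb4 → C5
E4 → C#5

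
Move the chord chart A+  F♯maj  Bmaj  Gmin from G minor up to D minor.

E+ C#maj F#maj Dmin

G minor up to D minor is a perfect fifth; each chord root moves by that interval while the quality stays the same.
A+: root A up a perfect fifth → E, giving E+.
F♯maj: root F♯ up a perfect fifth → C#, giving C#maj.
Bmaj: root B up a perfect fifth → F#, giving F#maj.
Gmin: root G up a perfect fifth → D, giving Dmin.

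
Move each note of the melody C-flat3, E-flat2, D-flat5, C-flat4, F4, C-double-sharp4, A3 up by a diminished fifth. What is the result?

Gbb3 Bbb2 Abb5 Gbb4 Cb5 G#4 Eb4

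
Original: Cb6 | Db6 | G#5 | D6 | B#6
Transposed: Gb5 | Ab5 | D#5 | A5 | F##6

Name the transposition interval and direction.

down a perfect fourth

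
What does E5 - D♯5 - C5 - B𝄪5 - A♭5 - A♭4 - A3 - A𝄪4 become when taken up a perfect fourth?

A5 G#5 F5 E##6 Db6 Db5 D4 D##5

A perfect fourth up from E5 gives A5.
D#5: a fourth up reaches G, and 5 semitones makes it G#5.
A perfect fourth up from C5 gives F5.
B##5: a fourth up reaches E, and 5 semitones makes it E##6.
A perfect fourth up from Ab5 gives Db6.
Ab4 up a perfect fourth is Db5.
A3 up a perfect fourth is D4.
A##4: a fourth up reaches D, and 5 semitones makes it D##5.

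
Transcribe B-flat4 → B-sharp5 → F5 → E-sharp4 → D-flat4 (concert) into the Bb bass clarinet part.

Written C4 sounds as Bb2 on the Bb bass clarinet, so concert pitches are written a major ninth up.
Bb4 -> C6
B#5 -> C##7
F5 -> G6
E#4 -> F##5
Db4 -> Eb5

C6 C##7 G6 F##5 Eb5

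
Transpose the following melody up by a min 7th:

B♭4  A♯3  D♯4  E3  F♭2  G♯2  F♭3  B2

Ab5 G#4 C#5 D4 Ebb3 F#3 Ebb4 A3

Bb4 up a minor seventh is Ab5.
A#3: a seventh up reaches G, and 10 semitones makes it G#4.
D#4: a seventh up reaches C, and 10 semitones makes it C#5.
A minor seventh up from E3 gives D4.
Fb2 up a minor seventh is Ebb3.
G#2 up a minor seventh is F#3.
Fb3: a seventh up reaches E, and 10 semitones makes it Ebb4.
B2 up a minor seventh is A3.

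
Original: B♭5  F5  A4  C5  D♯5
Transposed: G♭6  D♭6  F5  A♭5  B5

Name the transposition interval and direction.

up a minor sixth

Take the first pair: Bb5 → Gb6. B to G spans 6 letter names, so the interval is some kind of sixth.
Bb5 to Gb6 is 8 semitones, which makes it a minor sixth; the second version is higher, so the direction is up.
Checking another pair — D#5 → B5 — gives the same interval.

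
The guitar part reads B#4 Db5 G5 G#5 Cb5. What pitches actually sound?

B#3 Db4 G4 G#4 Cb4

Written C4 on the guitar sounds as C3, a perfect octave lower; apply that shift to every note.
B#4 to B#3
Db5 to Db4
G5 to G4
G#5 to G#4
Cb5 to Cb4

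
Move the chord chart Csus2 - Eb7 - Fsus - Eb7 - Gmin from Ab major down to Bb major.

Dsus2 F7 Gsus F7 Amin

Ab major down to Bb major is a minor seventh; each chord root moves by that interval while the quality stays the same.
Csus2: root C down a minor seventh → D, giving Dsus2.
Eb7: root Eb down a minor seventh → F, giving F7.
Fsus: root F down a minor seventh → G, giving Gsus.
Eb7: root Eb down a minor seventh → F, giving F7.
Gmin: root G down a minor seventh → A, giving Amin.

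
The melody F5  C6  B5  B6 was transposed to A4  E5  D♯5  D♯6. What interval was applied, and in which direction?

down a minor sixth

Take the first pair: F5 → A4. F to A spans 6 letter names, so the interval is some kind of sixth.
A4 to F5 is 8 semitones, which makes it a minor sixth; the second version is lower, so the direction is down.
Checking another pair — B6 → D#6 — gives the same interval.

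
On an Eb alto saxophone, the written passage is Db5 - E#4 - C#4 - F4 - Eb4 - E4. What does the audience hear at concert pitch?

Fb4 G#3 E3 Ab3 Gb3 G3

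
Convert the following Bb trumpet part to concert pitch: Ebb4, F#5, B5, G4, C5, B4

Dbb4 E5 A5 F4 Bb4 A4

Written C4 on the Bb trumpet sounds as Bb3, a major second lower; apply that shift to every note.
Ebb4 → Dbb4
F#5 → E5
B5 → A5
G4 → F4
C5 → Bb4
B4 → A4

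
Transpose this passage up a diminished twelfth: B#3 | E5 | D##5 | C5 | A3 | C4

B#3 -> F#5
E5 -> Bb6
D##5 -> A#6
C5 -> Gb6
A3 -> Eb5
C4 -> Gb5

F#5 Bb6 A#6 Gb6 Eb5 Gb5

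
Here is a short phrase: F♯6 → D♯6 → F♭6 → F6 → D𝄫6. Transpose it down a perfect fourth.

C#6 A#5 Cb6 C6 Abb5

F#6: a fourth down reaches C, and 5 semitones makes it C#6.
A perfect fourth down from D#6 gives A#5.
Fb6 down a perfect fourth is Cb6.
A perfect fourth down from F6 gives C6.
A perfect fourth down from Dbb6 gives Abb5.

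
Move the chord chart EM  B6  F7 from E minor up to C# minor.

C#M G#6 D7

E minor up to C# minor is a major sixth; each chord root moves by that interval while the quality stays the same.
EM: root E up a major sixth → C#, giving C#M.
B6: root B up a major sixth → G#, giving G#6.
F7: root F up a major sixth → D, giving D7.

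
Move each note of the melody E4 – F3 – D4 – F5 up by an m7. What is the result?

E4 to D5
F3 to Eb4
D4 to C5
F5 to Eb6

D5 Eb4 C5 Eb6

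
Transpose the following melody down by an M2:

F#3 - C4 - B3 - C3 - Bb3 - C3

F#3 becomes E3
C4 becomes Bb3
B3 becomes A3
C3 becomes Bb2
Bb3 becomes Ab3
C3 becomes Bb2

E3 Bb3 A3 Bb2 Ab3 Bb2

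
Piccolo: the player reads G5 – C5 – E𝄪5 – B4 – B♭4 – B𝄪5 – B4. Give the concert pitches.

G6 C6 E##6 B5 Bb5 B##6 B5

The piccolo sounds a perfect octave above written, so transpose each written note up a perfect octave.
G5 → G6
C5 → C6
E##5 → E##6
B4 → B5
Bb4 → Bb5
B##5 → B##6
B4 → B5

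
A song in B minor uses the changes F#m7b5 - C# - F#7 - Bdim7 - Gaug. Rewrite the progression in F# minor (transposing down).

C#m7b5 G# C#7 F#dim7 Daug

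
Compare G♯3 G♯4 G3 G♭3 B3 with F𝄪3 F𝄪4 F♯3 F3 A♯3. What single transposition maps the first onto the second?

Take the first pair: G#3 → F##3. G to F spans 2 letter names, so the interval is some kind of second.
F##3 to G#3 is 1 semitone, which makes it a minor second; the second version is lower, so the direction is down.
Checking another pair — B3 → A#3 — gives the same interval.

down a minor second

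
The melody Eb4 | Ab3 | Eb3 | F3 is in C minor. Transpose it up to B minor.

D5 G4 D4 E4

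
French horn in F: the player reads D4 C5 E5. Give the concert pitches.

Written C4 on the French horn in F sounds as F3, a perfect fifth lower; apply that shift to every note.
D4 gives G3
C5 gives F4
E5 gives A4

G3 F4 A4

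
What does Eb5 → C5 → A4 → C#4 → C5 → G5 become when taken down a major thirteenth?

Gb3 Eb3 C3 E2 Eb3 Bb3

Eb5 becomes Gb3
C5 becomes Eb3
A4 becomes C3
C#4 becomes E2
C5 becomes Eb3
G5 becomes Bb3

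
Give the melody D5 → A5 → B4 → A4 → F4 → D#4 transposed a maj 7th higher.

C#6 G#6 A#5 G#5 E5 C##5

D5 gives C#6
A5 gives G#6
B4 gives A#5
A4 gives G#5
F4 gives E5
D#4 gives C##5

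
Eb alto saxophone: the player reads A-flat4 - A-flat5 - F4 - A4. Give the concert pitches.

Cb4 Cb5 Ab3 C4

The Eb alto saxophone sounds a major sixth below written, so transpose each written note down a major sixth.
Ab4 → Cb4
Ab5 → Cb5
F4 → Ab3
A4 → C4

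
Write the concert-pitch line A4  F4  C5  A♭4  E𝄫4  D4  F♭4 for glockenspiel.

A2 F2 C3 Ab2 Ebb2 D2 Fb2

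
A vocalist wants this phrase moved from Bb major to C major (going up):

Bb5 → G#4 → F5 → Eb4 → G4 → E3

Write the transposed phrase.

C6 A#4 G5 F4 A4 F#3

From Bb up to C is a major second; apply that to each pitch.
Bb5 -> C6
G#4 -> A#4
F5 -> G5
Eb4 -> F4
G4 -> A4
E3 -> F#3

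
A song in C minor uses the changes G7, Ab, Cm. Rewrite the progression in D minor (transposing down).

C minor down to D minor is a minor seventh; each chord root moves by that interval while the quality stays the same.
G7: root G down a minor seventh → A, giving A7.
Ab: root Ab down a minor seventh → Bb, giving Bb.
Cm: root C down a minor seventh → D, giving Dm.

A7 Bb Dm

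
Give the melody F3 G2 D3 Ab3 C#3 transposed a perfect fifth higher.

C4 D3 A3 Eb4 G#3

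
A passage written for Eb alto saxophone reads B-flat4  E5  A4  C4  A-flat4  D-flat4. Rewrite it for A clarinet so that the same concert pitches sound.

Fb4 Bb4 Eb4 Gb3 Ebb4 Abb3

First find concert pitch: the Eb alto saxophone sounds a major sixth below written, so B-flat4 E5 A4 C4 A-flat4 D-flat4 sounds Db4 G4 C4 Eb3 Cb4 Fb3.
Then write for A clarinet: it sounds a minor third below written, so the part must be a minor third above concert.
Db4 → Fb4
G4 → Bb4
C4 → Eb4
Eb3 → Gb3
Cb4 → Ebb4
Fb3 → Abb3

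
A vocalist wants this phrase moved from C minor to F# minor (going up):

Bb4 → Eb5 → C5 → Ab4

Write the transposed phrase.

E5 A5 F#5 D5

From C up to F# is an augmented fourth; apply that to each pitch.
Bb4 gives E5
Eb5 gives A5
C5 gives F#5
Ab4 gives D5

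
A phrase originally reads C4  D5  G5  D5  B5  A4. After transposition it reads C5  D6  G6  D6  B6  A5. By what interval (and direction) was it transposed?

up a perfect octave

Take the first pair: C4 → C5. C to C spans 8 letter names, so the interval is some kind of octave.
C4 to C5 is 12 semitones, which makes it a perfect octave; the second version is higher, so the direction is up.
Checking another pair — A4 → A5 — gives the same interval.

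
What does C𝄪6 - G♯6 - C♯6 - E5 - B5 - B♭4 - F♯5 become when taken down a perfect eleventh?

G##4 D#5 G#4 B3 F#4 F3 C#4

C##6 gives G##4
G#6 gives D#5
C#6 gives G#4
E5 gives B3
B5 gives F#4
Bb4 gives F3
F#5 gives C#4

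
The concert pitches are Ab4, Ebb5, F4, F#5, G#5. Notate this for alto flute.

Written C4 sounds as G3 on the alto flute, so concert pitches are written a perfect fourth up.
Ab4 becomes Db5
Ebb5 becomes Abb5
F4 becomes Bb4
F#5 becomes B5
G#5 becomes C#6

Db5 Abb5 Bb4 B5 C#6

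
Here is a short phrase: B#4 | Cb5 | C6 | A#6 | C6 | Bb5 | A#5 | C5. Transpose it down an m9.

A##3 Bb3 B4 G##5 B4 A4 G##4 B3

B#4 down a minor ninth is A##3.
Cb5: a ninth down reaches B, and 13 semitones makes it Bb3.
C6: a ninth down reaches B, and 13 semitones makes it B4.
A#6: a ninth down reaches G, and 13 semitones makes it G##5.
C6: a ninth down reaches B, and 13 semitones makes it B4.
Bb5: a ninth down reaches A, and 13 semitones makes it A4.
A minor ninth down from A#5 gives G##4.
A minor ninth down from C5 gives B3.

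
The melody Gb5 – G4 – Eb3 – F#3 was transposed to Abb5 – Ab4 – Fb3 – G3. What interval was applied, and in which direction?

Take the first pair: Gb5 → Abb5. G to A spans 2 letter names, so the interval is some kind of second.
Gb5 to Abb5 is 1 semitone, which makes it a minor second; the second version is higher, so the direction is up.
Checking another pair — F#3 → G3 — gives the same interval.

up a minor second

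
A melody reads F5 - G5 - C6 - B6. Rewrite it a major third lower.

Db5 Eb5 Ab5 G6

F5 -> Db5
G5 -> Eb5
C6 -> Ab5
B6 -> G6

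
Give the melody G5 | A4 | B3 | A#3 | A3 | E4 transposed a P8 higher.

G5: an octave up reaches G, and 12 semitones makes it G6.
A perfect octave up from A4 gives A5.
A perfect octave up from B3 gives B4.
A perfect octave up from A#3 gives A#4.
A perfect octave up from A3 gives A4.
A perfect octave up from E4 gives E5.

G6 A5 B4 A#4 A4 E5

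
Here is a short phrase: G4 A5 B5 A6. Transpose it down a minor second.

A minor second down from G4 gives F#4.
A5 down a minor second is G#5.
B5 down a minor second is A#5.
A6 down a minor second is G#6.

F#4 G#5 A#5 G#6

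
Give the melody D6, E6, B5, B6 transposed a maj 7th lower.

Eb5 F5 C5 C6

A major seventh down from D6 gives Eb5.
E6 down a major seventh is F5.
B5: a seventh down reaches C, and 11 semitones makes it C5.
B6 down a major seventh is C6.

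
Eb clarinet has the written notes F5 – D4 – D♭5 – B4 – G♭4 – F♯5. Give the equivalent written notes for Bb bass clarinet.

First find concert pitch: the Eb clarinet sounds a minor third above written, so F5 D4 D♭5 B4 G♭4 F♯5 sounds Ab5 F4 Fb5 D5 Bbb4 A5.
Then write for Bb bass clarinet: it sounds a major ninth below written, so the part must be a major ninth above concert.
Ab5 → Bb6
F4 → G5
Fb5 → Gb6
D5 → E6
Bbb4 → Cb6
A5 → B6

Bb6 G5 Gb6 E6 Cb6 B6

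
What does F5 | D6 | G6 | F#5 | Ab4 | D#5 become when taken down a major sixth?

F5 becomes Ab4
D6 becomes F5
G6 becomes Bb5
F#5 becomes A4
Ab4 becomes Cb4
D#5 becomes F#4

Ab4 F5 Bb5 A4 Cb4 F#4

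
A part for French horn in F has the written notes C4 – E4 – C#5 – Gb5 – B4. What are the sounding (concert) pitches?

The French horn in F sounds a perfect fifth below written, so transpose each written note down a perfect fifth.
C4 to F3
E4 to A3
C#5 to F#4
Gb5 to Cb5
B4 to E4

F3 A3 F#4 Cb5 E4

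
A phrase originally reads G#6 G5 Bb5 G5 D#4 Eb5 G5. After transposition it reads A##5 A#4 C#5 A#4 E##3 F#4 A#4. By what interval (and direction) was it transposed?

down a diminished seventh

Take the first pair: G#6 → A##5. G to A spans 7 letter names, so the interval is some kind of seventh.
A##5 to G#6 is 9 semitones, which makes it a diminished seventh; the second version is lower, so the direction is down.
Checking another pair — G5 → A#4 — gives the same interval.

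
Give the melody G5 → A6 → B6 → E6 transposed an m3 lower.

E5 F#6 G#6 C#6

G5 down a minor third is E5.
A6 down a minor third is F#6.
A minor third down from B6 gives G#6.
A minor third down from E6 gives C#6.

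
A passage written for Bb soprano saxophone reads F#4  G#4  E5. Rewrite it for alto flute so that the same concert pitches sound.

First find concert pitch: the Bb soprano saxophone sounds a major second below written, so F#4 G#4 E5 sounds E4 F#4 D5.
Then write for alto flute: it sounds a perfect fourth below written, so the part must be a perfect fourth above concert.
E4 → A4
F#4 → B4
D5 → G5

A4 B4 G5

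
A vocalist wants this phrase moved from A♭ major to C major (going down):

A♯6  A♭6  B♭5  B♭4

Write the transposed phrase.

C##6 C6 D5 D4

A♭ major to C major down is a minor sixth, so every note moves down by that interval.
A#6 → C##6
Ab6 → C6
Bb5 → D5
Bb4 → D4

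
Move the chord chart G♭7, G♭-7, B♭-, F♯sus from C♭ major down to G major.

D7 D-7 F#- C##sus

C♭ major down to G major is a diminished fourth; each chord root moves by that interval while the quality stays the same.
G♭7: root G♭ down a diminished fourth → D, giving D7.
G♭-7: root G♭ down a diminished fourth → D, giving D-7.
B♭-: root B♭ down a diminished fourth → F#, giving F#-.
F♯sus: root F♯ down a diminished fourth → C##, giving C##sus.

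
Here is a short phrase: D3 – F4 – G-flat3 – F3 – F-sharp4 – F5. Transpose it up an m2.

Eb3 Gb4 Abb3 Gb3 G4 Gb5

D3 -> Eb3
F4 -> Gb4
Gb3 -> Abb3
F3 -> Gb3
F#4 -> G4
F5 -> Gb5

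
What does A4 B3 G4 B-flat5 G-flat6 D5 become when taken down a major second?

G4 A3 F4 Ab5 Fb6 C5

A4 → G4
B3 → A3
G4 → F4
Bb5 → Ab5
Gb6 → Fb6
D5 → C5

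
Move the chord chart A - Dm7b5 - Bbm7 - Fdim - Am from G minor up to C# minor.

D# G#m7b5 Em7 Bdim D#m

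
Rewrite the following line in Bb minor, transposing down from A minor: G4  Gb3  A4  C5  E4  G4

Ab3 Abb2 Bb3 Db4 F3 Ab3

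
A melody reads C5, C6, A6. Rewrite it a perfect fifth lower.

F4 F5 D6

C5 becomes F4
C6 becomes F5
A6 becomes D6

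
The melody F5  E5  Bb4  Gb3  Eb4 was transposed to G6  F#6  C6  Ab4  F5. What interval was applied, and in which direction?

Take the first pair: F5 → G6. F to G spans 9 letter names, so the interval is some kind of ninth.
F5 to G6 is 14 semitones, which makes it a major ninth; the second version is higher, so the direction is up.
Checking another pair — Eb4 → F5 — gives the same interval.

up a major ninth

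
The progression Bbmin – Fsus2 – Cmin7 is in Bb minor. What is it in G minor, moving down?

Gmin Dsus2 Amin7

Bb minor down to G minor is a minor third; each chord root moves by that interval while the quality stays the same.
Bbmin: root Bb down a minor third → G, giving Gmin.
Fsus2: root F down a minor third → D, giving Dsus2.
Cmin7: root C down a minor third → A, giving Amin7.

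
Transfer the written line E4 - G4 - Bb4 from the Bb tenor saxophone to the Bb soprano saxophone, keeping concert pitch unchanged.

First find concert pitch: the Bb tenor saxophone sounds a major ninth below written, so E4 G4 Bb4 sounds D3 F3 Ab3.
Then write for Bb soprano saxophone: it sounds a major second below written, so the part must be a major second above concert.
D3 → E3
F3 → G3
Ab3 → Bb3

E3 G3 Bb3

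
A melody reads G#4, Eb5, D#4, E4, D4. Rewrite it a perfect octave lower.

G#3 Eb4 D#3 E3 D3

G#4: an octave down reaches G, and 12 semitones makes it G#3.
Eb5: an octave down reaches E, and 12 semitones makes it Eb4.
A perfect octave down from D#4 gives D#3.
A perfect octave down from E4 gives E3.
A perfect octave down from D4 gives D3.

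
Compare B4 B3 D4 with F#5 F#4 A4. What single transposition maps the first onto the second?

up a perfect fifth

From B4 to F#5 is 5 letter names — a fifth of some quality.
B4 to F#5 is 7 semitones, which makes it a perfect fifth; the second version is higher, so the direction is up.
Checking another pair — D4 → A4 — gives the same interval.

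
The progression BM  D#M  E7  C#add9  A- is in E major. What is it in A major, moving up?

E major up to A major is a perfect fourth; each chord root moves by that interval while the quality stays the same.
BM: root B up a perfect fourth → E, giving EM.
D#M: root D# up a perfect fourth → G#, giving G#M.
E7: root E up a perfect fourth → A, giving A7.
C#add9: root C# up a perfect fourth → F#, giving F#add9.
A-: root A up a perfect fourth → D, giving D-.

EM G#M A7 F#add9 D-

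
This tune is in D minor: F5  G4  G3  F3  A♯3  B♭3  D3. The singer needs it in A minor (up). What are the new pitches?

From D up to A is a perfect fifth; apply that to each pitch.
F5 to C6
G4 to D5
G3 to D4
F3 to C4
A#3 to E#4
Bb3 to F4
D3 to A3

C6 D5 D4 C4 E#4 F4 A3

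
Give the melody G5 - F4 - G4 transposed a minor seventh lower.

G5 → A4
F4 → G3
G4 → A3

A4 G3 A3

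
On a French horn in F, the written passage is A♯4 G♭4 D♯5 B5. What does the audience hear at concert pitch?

The French horn in F sounds a perfect fifth below written, so transpose each written note down a perfect fifth.
A#4 to D#4
Gb4 to Cb4
D#5 to G#4
B5 to E5

D#4 Cb4 G#4 E5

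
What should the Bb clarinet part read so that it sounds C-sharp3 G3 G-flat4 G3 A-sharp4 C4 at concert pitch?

D#3 A3 Ab4 A3 B#4 D4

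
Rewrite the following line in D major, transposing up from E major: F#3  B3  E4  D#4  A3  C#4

From E up to D is a minor seventh; apply that to each pitch.
F#3 becomes E4
B3 becomes A4
E4 becomes D5
D#4 becomes C#5
A3 becomes G4
C#4 becomes B4

E4 A4 D5 C#5 G4 B4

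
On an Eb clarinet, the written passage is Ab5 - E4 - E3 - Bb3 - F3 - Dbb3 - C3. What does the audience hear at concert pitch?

The Eb clarinet sounds a minor third above written, so transpose each written note up a minor third.
Ab5 to Cb6
E4 to G4
E3 to G3
Bb3 to Db4
F3 to Ab3
Dbb3 to Fbb3
C3 to Eb3

Cb6 G4 G3 Db4 Ab3 Fbb3 Eb3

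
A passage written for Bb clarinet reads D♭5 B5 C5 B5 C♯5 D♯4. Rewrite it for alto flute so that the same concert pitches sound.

Fb5 D6 Eb5 D6 E5 F#4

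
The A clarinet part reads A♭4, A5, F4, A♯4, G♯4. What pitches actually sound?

F4 F#5 D4 F##4 E#4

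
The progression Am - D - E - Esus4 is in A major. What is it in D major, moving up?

A major up to D major is a perfect fourth; each chord root moves by that interval while the quality stays the same.
Am: root A up a perfect fourth → D, giving Dm.
D: root D up a perfect fourth → G, giving G.
E: root E up a perfect fourth → A, giving A.
Esus4: root E up a perfect fourth → A, giving Asus4.

Dm G A Asus4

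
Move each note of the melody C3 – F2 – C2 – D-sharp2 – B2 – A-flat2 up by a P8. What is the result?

C4 F3 C3 D#3 B3 Ab3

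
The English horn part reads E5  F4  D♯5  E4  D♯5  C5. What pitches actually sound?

A4 Bb3 G#4 A3 G#4 F4

Written C4 on the English horn sounds as F3, a perfect fifth lower; apply that shift to every note.
E5 becomes A4
F4 becomes Bb3
D#5 becomes G#4
E4 becomes A3
D#5 becomes G#4
C5 becomes F4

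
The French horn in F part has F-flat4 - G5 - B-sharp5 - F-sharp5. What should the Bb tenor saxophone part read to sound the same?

First find concert pitch: the French horn in F sounds a perfect fifth below written, so F-flat4 G5 B-sharp5 F-sharp5 sounds Bbb3 C5 E#5 B4.
Then write for Bb tenor saxophone: it sounds a major ninth below written, so the part must be a major ninth above concert.
Bbb3 → Cb5
C5 → D6
E#5 → F##6
B4 → C#6

Cb5 D6 F##6 C#6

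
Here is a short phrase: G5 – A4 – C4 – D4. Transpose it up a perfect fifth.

D6 E5 G4 A4

A perfect fifth up from G5 gives D6.
A4: a fifth up reaches E, and 7 semitones makes it E5.
C4 up a perfect fifth is G4.
D4 up a perfect fifth is A4.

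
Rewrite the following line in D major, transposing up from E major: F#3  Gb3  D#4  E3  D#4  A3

E4 Fb4 C#5 D4 C#5 G4

From E up to D is a minor seventh; apply that to each pitch.
F#3 gives E4
Gb3 gives Fb4
D#4 gives C#5
E3 gives D4
D#4 gives C#5
A3 gives G4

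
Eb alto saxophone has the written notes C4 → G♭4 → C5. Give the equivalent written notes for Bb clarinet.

First find concert pitch: the Eb alto saxophone sounds a major sixth below written, so C4 G♭4 C5 sounds Eb3 Bbb3 Eb4.
Then write for Bb clarinet: it sounds a major second below written, so the part must be a major second above concert.
Eb3 → F3
Bbb3 → Cb4
Eb4 → F4

F3 Cb4 F4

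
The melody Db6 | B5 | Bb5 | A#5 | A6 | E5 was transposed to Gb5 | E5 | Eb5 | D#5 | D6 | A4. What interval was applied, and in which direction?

From Db6 to Gb5 is 5 letter names — a fifth of some quality.
Gb5 to Db6 is 7 semitones, which makes it a perfect fifth; the second version is lower, so the direction is down.
Checking another pair — E5 → A4 — gives the same interval.

down a perfect fifth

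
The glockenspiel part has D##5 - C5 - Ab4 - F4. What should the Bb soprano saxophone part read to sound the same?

First find concert pitch: the glockenspiel sounds a perfect fifteenth above written, so D##5 C5 Ab4 F4 sounds D##7 C7 Ab6 F6.
Then write for Bb soprano saxophone: it sounds a major second below written, so the part must be a major second above concert.
D##7 → E##7
C7 → D7
Ab6 → Bb6
F6 → G6

E##7 D7 Bb6 G6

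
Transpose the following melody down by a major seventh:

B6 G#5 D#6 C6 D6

B6 down a major seventh is C6.
G#5: a seventh down reaches A, and 11 semitones makes it A4.
A major seventh down from D#6 gives E5.
A major seventh down from C6 gives Db5.
D6: a seventh down reaches E, and 11 semitones makes it Eb5.

C6 A4 E5 Db5 Eb5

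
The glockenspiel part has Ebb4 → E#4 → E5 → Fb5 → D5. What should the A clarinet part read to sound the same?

First find concert pitch: the glockenspiel sounds a perfect fifteenth above written, so Ebb4 E#4 E5 Fb5 D5 sounds Ebb6 E#6 E7 Fb7 D7.
Then write for A clarinet: it sounds a minor third below written, so the part must be a minor third above concert.
Ebb6 → Gbb6
E#6 → G#6
E7 → G7
Fb7 → Abb7
D7 → F7

Gbb6 G#6 G7 Abb7 F7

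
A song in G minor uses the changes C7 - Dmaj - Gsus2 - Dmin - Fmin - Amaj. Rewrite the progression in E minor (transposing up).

G minor up to E minor is a major sixth; each chord root moves by that interval while the quality stays the same.
C7: root C up a major sixth → A, giving A7.
Dmaj: root D up a major sixth → B, giving Bmaj.
Gsus2: root G up a major sixth → E, giving Esus2.
Dmin: root D up a major sixth → B, giving Bmin.
Fmin: root F up a major sixth → D, giving Dmin.
Amaj: root A up a major sixth → F#, giving F#maj.

A7 Bmaj Esus2 Bmin Dmin F#maj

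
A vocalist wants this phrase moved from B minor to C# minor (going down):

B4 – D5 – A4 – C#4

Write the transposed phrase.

C#4 E4 B3 D#3

B minor to C# minor down is a minor seventh, so every note moves down by that interval.
B4 → C#4
D5 → E4
A4 → B3
C#4 → D#3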